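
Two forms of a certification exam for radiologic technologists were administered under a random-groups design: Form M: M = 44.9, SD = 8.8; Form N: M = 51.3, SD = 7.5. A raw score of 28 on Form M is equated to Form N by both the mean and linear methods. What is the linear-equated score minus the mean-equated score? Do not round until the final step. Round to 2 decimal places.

Mean-equated: 28 + (51.3 − 44.9) = 34.40
Linear-equated: (7.5/8.8)(28 − 44.9) + 51.3 = 36.897
Difference = 36.897 − 34.40 = 2.50

2.50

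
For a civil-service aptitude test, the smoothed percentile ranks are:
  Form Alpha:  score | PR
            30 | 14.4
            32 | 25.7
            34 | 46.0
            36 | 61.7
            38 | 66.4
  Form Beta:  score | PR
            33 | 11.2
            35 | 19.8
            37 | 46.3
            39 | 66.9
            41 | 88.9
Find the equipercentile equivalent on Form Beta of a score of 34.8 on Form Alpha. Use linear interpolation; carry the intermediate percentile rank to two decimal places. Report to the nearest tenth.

PR of 34.8 on Form Alpha: 46.0 + (34.8 − 34)/(36 − 34) × (61.7 − 46.0) = 52.28
On Form Beta, PR 52.28 falls between score 37 (PR 46.3) and 39 (PR 66.9).
Interpolate: 37 + (52.28 − 46.3)/(66.9 − 46.3) × (39 − 37) = 37.6

37.6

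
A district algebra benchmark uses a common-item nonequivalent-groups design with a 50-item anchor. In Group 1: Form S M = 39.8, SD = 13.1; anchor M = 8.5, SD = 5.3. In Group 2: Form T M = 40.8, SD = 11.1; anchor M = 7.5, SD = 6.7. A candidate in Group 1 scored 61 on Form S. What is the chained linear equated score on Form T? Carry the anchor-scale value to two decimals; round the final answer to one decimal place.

56.7

Form S → anchor (Group 1): v = (5.3/13.1)(61 − 39.8) + 8.5 = 17.08
anchor → Form T (Group 2): y = (11.1/6.7)(17.08 − 7.5) + 40.8 = 56.7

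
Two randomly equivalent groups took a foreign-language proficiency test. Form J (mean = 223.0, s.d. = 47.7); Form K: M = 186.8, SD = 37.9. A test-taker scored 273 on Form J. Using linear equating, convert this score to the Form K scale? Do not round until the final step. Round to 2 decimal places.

226.53

Linear equating: y = (SD_Y/SD_X)(x − M_X) + M_Y
y = (37.9/47.7)(273 − 223.0) + 186.8
y = 0.794549 × 50.0 + 186.8 = 39.7275 + 186.8 = 226.53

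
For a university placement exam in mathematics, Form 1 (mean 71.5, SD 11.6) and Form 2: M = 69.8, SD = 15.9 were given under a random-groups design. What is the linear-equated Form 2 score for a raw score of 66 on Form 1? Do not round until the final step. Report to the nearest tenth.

62.3

Linear equating: y = (SD_Y/SD_X)(x − M_X) + M_Y
y = (15.9/11.6)(66 − 71.5) + 69.8
y = 1.370690 × -5.5 + 69.8 = -7.5388 + 69.8 = 62.3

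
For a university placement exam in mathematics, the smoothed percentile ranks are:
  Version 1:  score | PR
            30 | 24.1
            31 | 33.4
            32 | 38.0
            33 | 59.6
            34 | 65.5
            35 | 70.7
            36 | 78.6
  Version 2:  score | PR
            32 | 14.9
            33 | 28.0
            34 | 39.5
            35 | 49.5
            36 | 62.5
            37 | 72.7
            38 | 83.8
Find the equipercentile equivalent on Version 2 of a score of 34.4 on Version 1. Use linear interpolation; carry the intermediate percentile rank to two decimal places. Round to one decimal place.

PR of 34.4 on Version 1: 65.5 + (34.4 − 34)/(35 − 34) × (70.7 − 65.5) = 67.58
On Version 2, PR 67.58 falls between score 36 (PR 62.5) and 37 (PR 72.7).
Interpolate: 36 + (67.58 − 62.5)/(72.7 − 62.5) × (37 − 36) = 36.5

36.5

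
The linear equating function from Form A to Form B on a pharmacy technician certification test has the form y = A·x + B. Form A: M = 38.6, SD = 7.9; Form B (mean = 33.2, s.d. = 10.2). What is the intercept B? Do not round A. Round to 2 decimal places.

A = SD_Y / SD_X = 10.2 / 7.9 = 1.291139
B = M_Y − A·M_X = 33.2 − 1.291139 × 38.6 = -16.64

-16.64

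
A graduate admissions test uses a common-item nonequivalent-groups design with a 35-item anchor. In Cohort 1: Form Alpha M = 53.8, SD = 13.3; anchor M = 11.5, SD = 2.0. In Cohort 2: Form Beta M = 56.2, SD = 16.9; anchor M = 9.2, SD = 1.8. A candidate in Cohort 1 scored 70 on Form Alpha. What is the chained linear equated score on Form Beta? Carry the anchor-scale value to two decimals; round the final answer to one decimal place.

100.7

Form Alpha → anchor (Cohort 1): v = (2.0/13.3)(70 − 53.8) + 11.5 = 13.94
anchor → Form Beta (Cohort 2): y = (16.9/1.8)(13.94 − 9.2) + 56.2 = 100.7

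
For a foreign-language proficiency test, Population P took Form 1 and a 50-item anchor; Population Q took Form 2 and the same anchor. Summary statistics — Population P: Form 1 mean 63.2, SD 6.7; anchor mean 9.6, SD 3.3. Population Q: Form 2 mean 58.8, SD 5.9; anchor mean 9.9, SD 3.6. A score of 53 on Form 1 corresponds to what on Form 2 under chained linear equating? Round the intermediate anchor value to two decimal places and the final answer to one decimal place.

Form 1 → anchor (Population P): v = (3.3/6.7)(53 − 63.2) + 9.6 = 4.58
anchor → Form 2 (Population Q): y = (5.9/3.6)(4.58 − 9.9) + 58.8 = 50.1

50.1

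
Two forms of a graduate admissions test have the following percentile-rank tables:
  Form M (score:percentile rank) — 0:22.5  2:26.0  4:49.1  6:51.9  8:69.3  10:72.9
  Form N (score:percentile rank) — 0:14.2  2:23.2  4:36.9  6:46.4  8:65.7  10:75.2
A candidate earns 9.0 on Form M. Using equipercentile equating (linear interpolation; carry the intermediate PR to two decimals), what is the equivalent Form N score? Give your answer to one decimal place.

PR of 9.0 on Form M: 69.3 + (9.0 − 8)/(10 − 8) × (72.9 − 69.3) = 71.10
On Form N, PR 71.10 falls between score 8 (PR 65.7) and 10 (PR 75.2).
Interpolate: 8 + (71.10 − 65.7)/(75.2 − 65.7) × (10 − 8) = 9.1

9.1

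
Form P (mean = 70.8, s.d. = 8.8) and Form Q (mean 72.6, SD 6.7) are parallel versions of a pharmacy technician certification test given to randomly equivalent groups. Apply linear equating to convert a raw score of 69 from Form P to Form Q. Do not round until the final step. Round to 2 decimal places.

Linear equating: y = (SD_Y/SD_X)(x − M_X) + M_Y
y = (6.7/8.8)(69 − 70.8) + 72.6
y = 0.761364 × -1.8 + 72.6 = -1.3705 + 72.6 = 71.23

71.23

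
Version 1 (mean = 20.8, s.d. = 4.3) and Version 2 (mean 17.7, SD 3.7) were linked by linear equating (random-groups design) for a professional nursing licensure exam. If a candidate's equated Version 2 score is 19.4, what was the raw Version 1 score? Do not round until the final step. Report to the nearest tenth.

Invert y = (SD_Y/SD_X)(x − M_X) + M_Y:
x = (SD_X/SD_Y)(y − M_Y) + M_X = (4.3/3.7)(19.4 − 17.7) + 20.8
x = 1.162162 × 1.700 + 20.8 = 22.8

22.8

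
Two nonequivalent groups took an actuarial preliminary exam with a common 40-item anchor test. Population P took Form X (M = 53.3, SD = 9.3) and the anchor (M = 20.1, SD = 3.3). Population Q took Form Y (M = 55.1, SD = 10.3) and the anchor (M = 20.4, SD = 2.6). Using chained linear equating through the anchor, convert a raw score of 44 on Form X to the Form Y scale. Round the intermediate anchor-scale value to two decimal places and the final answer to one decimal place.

Form X → anchor (Population P): v = (3.3/9.3)(44 − 53.3) + 20.1 = 16.80
anchor → Form Y (Population Q): y = (10.3/2.6)(16.80 − 20.4) + 55.1 = 40.8

40.8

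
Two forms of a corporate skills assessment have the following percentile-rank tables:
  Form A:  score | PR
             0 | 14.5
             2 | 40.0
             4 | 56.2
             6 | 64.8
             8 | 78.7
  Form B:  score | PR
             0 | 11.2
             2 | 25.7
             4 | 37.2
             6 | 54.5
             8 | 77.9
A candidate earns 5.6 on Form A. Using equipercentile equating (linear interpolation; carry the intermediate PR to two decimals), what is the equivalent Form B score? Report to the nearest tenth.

PR of 5.6 on Form A: 56.2 + (5.6 − 4)/(6 − 4) × (64.8 − 56.2) = 63.08
On Form B, PR 63.08 falls between score 6 (PR 54.5) and 8 (PR 77.9).
Interpolate: 6 + (63.08 − 54.5)/(77.9 − 54.5) × (8 − 6) = 6.7

6.7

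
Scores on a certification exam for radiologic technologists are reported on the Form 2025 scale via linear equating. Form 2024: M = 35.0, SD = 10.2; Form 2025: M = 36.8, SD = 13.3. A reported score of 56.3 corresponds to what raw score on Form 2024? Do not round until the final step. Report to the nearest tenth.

50.0

Invert y = (SD_Y/SD_X)(x − M_X) + M_Y:
x = (SD_X/SD_Y)(y − M_Y) + M_X = (10.2/13.3)(56.3 − 36.8) + 35.0
x = 0.766917 × 19.500 + 35.0 = 50.0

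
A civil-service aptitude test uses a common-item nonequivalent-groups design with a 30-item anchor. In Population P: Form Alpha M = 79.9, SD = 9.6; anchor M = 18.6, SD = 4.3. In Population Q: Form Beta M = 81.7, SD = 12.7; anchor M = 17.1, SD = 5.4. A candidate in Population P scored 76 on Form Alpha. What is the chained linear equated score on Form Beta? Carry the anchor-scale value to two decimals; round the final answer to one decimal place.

Form Alpha → anchor (Population P): v = (4.3/9.6)(76 − 79.9) + 18.6 = 16.85
anchor → Form Beta (Population Q): y = (12.7/5.4)(16.85 − 17.1) + 81.7 = 81.1

81.1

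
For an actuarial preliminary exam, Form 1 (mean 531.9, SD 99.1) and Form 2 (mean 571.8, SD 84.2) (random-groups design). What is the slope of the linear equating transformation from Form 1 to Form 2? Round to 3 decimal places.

A = SD_Y / SD_X = 84.2 / 99.1 = 0.850

0.850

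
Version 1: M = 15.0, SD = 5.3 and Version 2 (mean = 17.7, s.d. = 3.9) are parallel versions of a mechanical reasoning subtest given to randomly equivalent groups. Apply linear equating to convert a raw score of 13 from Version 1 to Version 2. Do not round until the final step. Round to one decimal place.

Linear equating: y = (SD_Y/SD_X)(x − M_X) + M_Y
y = (3.9/5.3)(13 − 15.0) + 17.7
y = 0.735849 × -2.0 + 17.7 = -1.4717 + 17.7 = 16.2

16.2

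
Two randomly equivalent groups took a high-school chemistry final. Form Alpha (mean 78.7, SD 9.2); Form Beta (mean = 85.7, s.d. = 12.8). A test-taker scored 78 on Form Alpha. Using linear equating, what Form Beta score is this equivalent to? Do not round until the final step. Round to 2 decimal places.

84.73

Linear equating: y = (SD_Y/SD_X)(x − M_X) + M_Y
y = (12.8/9.2)(78 − 78.7) + 85.7
y = 1.391304 × -0.7 + 85.7 = -0.9739 + 85.7 = 84.73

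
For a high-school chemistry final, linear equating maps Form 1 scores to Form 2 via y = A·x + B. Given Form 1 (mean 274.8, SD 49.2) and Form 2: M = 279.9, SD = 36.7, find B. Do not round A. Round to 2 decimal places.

A = SD_Y / SD_X = 36.7 / 49.2 = 0.745935
B = M_Y − A·M_X = 279.9 − 0.745935 × 274.8 = 74.92

74.92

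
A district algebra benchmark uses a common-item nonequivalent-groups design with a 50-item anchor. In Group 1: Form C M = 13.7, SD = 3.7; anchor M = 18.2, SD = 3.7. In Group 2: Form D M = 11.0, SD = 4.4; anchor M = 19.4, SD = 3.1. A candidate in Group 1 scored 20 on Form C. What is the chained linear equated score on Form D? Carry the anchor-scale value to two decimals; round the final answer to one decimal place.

Form C → anchor (Group 1): v = (3.7/3.7)(20 − 13.7) + 18.2 = 24.50
anchor → Form D (Group 2): y = (4.4/3.1)(24.50 − 19.4) + 11.0 = 18.2

18.2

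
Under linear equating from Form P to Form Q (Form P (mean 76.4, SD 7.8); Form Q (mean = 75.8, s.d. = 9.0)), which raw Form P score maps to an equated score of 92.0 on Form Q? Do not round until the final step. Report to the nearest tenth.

Invert y = (SD_Y/SD_X)(x − M_X) + M_Y:
x = (SD_X/SD_Y)(y − M_Y) + M_X = (7.8/9.0)(92.0 − 75.8) + 76.4
x = 0.866667 × 16.200 + 76.4 = 90.4

90.4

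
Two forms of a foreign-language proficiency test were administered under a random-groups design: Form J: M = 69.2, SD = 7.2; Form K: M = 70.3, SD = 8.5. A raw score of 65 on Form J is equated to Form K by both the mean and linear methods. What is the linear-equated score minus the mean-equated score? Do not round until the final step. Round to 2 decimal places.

-0.76

Mean-equated: 65 + (70.3 − 69.2) = 66.10
Linear-equated: (8.5/7.2)(65 − 69.2) + 70.3 = 65.342
Difference = 65.342 − 66.10 = -0.76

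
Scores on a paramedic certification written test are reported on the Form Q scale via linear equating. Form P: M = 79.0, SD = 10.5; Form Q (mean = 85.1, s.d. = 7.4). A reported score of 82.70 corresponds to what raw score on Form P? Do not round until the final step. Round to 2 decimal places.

75.59

Invert y = (SD_Y/SD_X)(x − M_X) + M_Y:
x = (SD_X/SD_Y)(y − M_Y) + M_X = (10.5/7.4)(82.70 − 85.1) + 79.0
x = 1.418919 × -2.400 + 79.0 = 75.59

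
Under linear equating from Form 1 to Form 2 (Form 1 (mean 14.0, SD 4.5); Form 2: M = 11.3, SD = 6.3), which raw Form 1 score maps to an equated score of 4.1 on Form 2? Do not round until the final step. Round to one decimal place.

8.9

Invert y = (SD_Y/SD_X)(x − M_X) + M_Y:
x = (SD_X/SD_Y)(y − M_Y) + M_X = (4.5/6.3)(4.1 − 11.3) + 14.0
x = 0.714286 × -7.200 + 14.0 = 8.9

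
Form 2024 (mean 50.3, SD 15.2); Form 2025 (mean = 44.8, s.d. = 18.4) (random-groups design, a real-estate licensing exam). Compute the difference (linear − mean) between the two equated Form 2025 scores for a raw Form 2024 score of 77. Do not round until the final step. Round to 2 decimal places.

5.62

Mean-equated: 77 + (44.8 − 50.3) = 71.50
Linear-equated: (18.4/15.2)(77 − 50.3) + 44.8 = 77.121
Difference = 77.121 − 71.50 = 5.62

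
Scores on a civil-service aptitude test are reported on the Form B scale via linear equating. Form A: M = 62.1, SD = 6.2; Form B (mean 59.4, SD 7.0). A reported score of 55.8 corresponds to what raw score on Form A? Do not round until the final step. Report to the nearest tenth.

Invert y = (SD_Y/SD_X)(x − M_X) + M_Y:
x = (SD_X/SD_Y)(y − M_Y) + M_X = (6.2/7.0)(55.8 − 59.4) + 62.1
x = 0.885714 × -3.600 + 62.1 = 58.9

58.9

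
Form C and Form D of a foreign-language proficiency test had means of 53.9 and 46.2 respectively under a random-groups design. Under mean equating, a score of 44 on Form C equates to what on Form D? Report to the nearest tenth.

36.3

Mean equating: y = x + (M_Y − M_X) = 44 + (46.2 − 53.9) = 36.3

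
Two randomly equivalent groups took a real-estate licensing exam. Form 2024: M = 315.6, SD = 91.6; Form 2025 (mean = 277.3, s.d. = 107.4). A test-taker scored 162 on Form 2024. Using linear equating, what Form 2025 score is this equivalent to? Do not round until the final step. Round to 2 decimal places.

Linear equating: y = (SD_Y/SD_X)(x − M_X) + M_Y
y = (107.4/91.6)(162 − 315.6) + 277.3
y = 1.172489 × -153.6 + 277.3 = -180.0943 + 277.3 = 97.21

97.21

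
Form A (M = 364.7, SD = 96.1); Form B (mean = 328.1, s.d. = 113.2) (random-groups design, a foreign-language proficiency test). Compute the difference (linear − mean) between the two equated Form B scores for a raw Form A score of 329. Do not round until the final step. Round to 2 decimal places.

Mean-equated: 329 + (328.1 − 364.7) = 292.40
Linear-equated: (113.2/96.1)(329 − 364.7) + 328.1 = 286.048
Difference = 286.048 − 292.40 = -6.35

-6.35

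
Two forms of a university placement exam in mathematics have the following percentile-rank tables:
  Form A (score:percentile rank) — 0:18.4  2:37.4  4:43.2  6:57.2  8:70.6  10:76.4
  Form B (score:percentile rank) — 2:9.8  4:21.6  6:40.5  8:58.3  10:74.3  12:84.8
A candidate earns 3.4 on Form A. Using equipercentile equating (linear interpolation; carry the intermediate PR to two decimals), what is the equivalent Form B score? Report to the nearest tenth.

PR of 3.4 on Form A: 37.4 + (3.4 − 2)/(4 − 2) × (43.2 − 37.4) = 41.46
On Form B, PR 41.46 falls between score 6 (PR 40.5) and 8 (PR 58.3).
Interpolate: 6 + (41.46 − 40.5)/(58.3 − 40.5) × (8 − 6) = 6.1

6.1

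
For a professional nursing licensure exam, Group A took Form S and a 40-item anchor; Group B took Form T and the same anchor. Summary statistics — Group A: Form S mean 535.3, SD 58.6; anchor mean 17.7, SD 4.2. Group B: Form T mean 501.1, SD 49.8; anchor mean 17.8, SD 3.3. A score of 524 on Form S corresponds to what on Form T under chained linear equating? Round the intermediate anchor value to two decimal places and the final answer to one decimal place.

487.4

Form S → anchor (Group A): v = (4.2/58.6)(524 − 535.3) + 17.7 = 16.89
anchor → Form T (Group B): y = (49.8/3.3)(16.89 − 17.8) + 501.1 = 487.4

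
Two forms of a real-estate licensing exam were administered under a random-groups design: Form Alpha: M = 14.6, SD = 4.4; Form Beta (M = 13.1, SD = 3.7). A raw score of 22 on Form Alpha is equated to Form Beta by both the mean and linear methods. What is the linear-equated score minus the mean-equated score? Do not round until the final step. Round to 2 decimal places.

Mean-equated: 22 + (13.1 − 14.6) = 20.50
Linear-equated: (3.7/4.4)(22 − 14.6) + 13.1 = 19.323
Difference = 19.323 − 20.50 = -1.18

-1.18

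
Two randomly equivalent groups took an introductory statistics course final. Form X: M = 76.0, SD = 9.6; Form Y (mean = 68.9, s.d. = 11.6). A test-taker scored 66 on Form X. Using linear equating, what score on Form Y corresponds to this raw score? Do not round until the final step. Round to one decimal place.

56.8

Linear equating: y = (SD_Y/SD_X)(x − M_X) + M_Y
y = (11.6/9.6)(66 − 76.0) + 68.9
y = 1.208333 × -10.0 + 68.9 = -12.0833 + 68.9 = 56.8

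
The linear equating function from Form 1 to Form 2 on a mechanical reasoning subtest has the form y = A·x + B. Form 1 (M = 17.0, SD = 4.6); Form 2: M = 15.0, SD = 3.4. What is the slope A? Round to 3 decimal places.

A = SD_Y / SD_X = 3.4 / 4.6 = 0.739

0.739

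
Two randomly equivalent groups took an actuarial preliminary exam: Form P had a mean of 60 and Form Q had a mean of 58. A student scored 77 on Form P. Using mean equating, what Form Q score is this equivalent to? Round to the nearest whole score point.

75

Mean equating: y = x + (M_Y − M_X) = 77 + (58 − 60) = 75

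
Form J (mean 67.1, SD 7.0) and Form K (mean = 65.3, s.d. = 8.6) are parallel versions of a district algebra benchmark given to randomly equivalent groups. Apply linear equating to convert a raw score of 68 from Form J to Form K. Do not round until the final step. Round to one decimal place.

Linear equating: y = (SD_Y/SD_X)(x − M_X) + M_Y
y = (8.6/7.0)(68 − 67.1) + 65.3
y = 1.228571 × 0.9 + 65.3 = 1.1057 + 65.3 = 66.4

66.4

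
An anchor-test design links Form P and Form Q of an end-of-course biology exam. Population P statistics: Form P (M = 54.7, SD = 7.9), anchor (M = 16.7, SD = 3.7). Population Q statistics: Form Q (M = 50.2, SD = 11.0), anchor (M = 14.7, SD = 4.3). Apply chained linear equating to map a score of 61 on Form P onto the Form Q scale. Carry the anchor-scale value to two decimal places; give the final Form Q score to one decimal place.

62.9

Form P → anchor (Population P): v = (3.7/7.9)(61 − 54.7) + 16.7 = 19.65
anchor → Form Q (Population Q): y = (11.0/4.3)(19.65 − 14.7) + 50.2 = 62.9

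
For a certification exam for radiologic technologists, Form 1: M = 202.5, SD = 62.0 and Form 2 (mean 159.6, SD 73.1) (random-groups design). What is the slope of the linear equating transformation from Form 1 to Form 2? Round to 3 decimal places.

1.179

A = SD_Y / SD_X = 73.1 / 62.0 = 1.179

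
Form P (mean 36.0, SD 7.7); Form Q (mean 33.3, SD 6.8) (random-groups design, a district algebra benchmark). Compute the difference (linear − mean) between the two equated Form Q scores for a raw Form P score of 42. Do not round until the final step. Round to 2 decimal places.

-0.70

Mean-equated: 42 + (33.3 − 36.0) = 39.30
Linear-equated: (6.8/7.7)(42 − 36.0) + 33.3 = 38.599
Difference = 38.599 − 39.30 = -0.70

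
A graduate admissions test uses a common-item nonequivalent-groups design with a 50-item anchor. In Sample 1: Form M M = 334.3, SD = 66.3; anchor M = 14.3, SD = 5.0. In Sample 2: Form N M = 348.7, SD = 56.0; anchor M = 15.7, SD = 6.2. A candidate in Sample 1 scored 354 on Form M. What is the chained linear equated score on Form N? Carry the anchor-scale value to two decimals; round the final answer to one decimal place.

349.5

Form M → anchor (Sample 1): v = (5.0/66.3)(354 − 334.3) + 14.3 = 15.79
anchor → Form N (Sample 2): y = (56.0/6.2)(15.79 − 15.7) + 348.7 = 349.5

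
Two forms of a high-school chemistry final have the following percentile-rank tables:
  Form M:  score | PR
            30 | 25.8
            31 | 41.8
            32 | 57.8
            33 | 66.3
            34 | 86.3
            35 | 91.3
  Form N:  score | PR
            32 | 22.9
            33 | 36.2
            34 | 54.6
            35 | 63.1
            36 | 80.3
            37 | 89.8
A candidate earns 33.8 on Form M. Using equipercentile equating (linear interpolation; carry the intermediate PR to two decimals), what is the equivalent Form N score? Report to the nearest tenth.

PR of 33.8 on Form M: 66.3 + (33.8 − 33)/(34 − 33) × (86.3 − 66.3) = 82.30
On Form N, PR 82.30 falls between score 36 (PR 80.3) and 37 (PR 89.8).
Interpolate: 36 + (82.30 − 80.3)/(89.8 − 80.3) × (37 − 36) = 36.2

36.2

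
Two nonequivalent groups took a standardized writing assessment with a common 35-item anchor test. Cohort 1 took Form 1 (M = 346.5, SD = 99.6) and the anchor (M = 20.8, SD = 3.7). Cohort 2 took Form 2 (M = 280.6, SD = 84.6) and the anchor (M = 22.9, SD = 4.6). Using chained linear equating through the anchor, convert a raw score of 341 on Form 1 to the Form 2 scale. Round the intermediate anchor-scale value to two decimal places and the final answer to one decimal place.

238.3

Form 1 → anchor (Cohort 1): v = (3.7/99.6)(341 − 346.5) + 20.8 = 20.60
anchor → Form 2 (Cohort 2): y = (84.6/4.6)(20.60 − 22.9) + 280.6 = 238.3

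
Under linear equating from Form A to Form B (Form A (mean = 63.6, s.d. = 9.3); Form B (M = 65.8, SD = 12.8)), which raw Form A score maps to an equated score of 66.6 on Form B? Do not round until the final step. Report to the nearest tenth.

64.2

Invert y = (SD_Y/SD_X)(x − M_X) + M_Y:
x = (SD_X/SD_Y)(y − M_Y) + M_X = (9.3/12.8)(66.6 − 65.8) + 63.6
x = 0.726563 × 0.800 + 63.6 = 64.2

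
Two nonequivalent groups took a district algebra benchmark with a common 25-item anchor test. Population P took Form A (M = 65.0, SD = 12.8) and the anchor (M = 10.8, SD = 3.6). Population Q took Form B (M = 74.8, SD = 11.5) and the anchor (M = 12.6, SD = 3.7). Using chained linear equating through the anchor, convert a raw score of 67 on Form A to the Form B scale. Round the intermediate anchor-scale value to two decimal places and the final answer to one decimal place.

Form A → anchor (Population P): v = (3.6/12.8)(67 − 65.0) + 10.8 = 11.36
anchor → Form B (Population Q): y = (11.5/3.7)(11.36 − 12.6) + 74.8 = 70.9

70.9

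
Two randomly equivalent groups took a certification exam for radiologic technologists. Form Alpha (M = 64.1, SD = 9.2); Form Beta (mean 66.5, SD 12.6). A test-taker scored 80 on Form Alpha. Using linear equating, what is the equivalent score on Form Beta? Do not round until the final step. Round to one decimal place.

Linear equating: y = (SD_Y/SD_X)(x − M_X) + M_Y
y = (12.6/9.2)(80 − 64.1) + 66.5
y = 1.369565 × 15.9 + 66.5 = 21.7761 + 66.5 = 88.3

88.3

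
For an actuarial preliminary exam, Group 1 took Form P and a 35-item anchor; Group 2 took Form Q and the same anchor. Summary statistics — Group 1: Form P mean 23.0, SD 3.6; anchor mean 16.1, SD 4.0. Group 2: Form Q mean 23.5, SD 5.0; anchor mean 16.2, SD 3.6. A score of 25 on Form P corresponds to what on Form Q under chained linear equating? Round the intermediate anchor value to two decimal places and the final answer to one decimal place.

26.4

Form P → anchor (Group 1): v = (4.0/3.6)(25 − 23.0) + 16.1 = 18.32
anchor → Form Q (Group 2): y = (5.0/3.6)(18.32 − 16.2) + 23.5 = 26.4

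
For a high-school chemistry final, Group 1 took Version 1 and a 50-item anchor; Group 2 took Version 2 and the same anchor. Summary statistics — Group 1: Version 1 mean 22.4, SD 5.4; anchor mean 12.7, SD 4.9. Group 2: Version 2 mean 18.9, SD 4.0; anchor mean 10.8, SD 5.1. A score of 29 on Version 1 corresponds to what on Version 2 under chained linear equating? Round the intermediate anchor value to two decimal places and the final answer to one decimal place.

25.1

Version 1 → anchor (Group 1): v = (4.9/5.4)(29 − 22.4) + 12.7 = 18.69
anchor → Version 2 (Group 2): y = (4.0/5.1)(18.69 − 10.8) + 18.9 = 25.1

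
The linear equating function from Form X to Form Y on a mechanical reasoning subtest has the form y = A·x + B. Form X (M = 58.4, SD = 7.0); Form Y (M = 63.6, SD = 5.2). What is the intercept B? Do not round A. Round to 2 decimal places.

A = SD_Y / SD_X = 5.2 / 7.0 = 0.742857
B = M_Y − A·M_X = 63.6 − 0.742857 × 58.4 = 20.22

20.22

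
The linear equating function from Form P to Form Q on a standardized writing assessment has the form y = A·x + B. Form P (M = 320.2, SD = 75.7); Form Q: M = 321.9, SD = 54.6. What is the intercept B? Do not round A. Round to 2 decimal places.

90.95

A = SD_Y / SD_X = 54.6 / 75.7 = 0.721268
B = M_Y − A·M_X = 321.9 − 0.721268 × 320.2 = 90.95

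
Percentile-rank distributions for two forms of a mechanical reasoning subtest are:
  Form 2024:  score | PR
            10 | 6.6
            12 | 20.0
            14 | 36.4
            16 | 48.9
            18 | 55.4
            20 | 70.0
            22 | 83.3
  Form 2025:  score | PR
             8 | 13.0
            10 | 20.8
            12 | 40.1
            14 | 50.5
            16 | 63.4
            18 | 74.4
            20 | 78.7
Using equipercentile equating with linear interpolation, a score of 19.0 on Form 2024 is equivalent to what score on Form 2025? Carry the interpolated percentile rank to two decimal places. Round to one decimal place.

15.9

PR of 19.0 on Form 2024: 55.4 + (19.0 − 18)/(20 − 18) × (70.0 − 55.4) = 62.70
On Form 2025, PR 62.70 falls between score 14 (PR 50.5) and 16 (PR 63.4).
Interpolate: 14 + (62.70 − 50.5)/(63.4 − 50.5) × (16 − 14) = 15.9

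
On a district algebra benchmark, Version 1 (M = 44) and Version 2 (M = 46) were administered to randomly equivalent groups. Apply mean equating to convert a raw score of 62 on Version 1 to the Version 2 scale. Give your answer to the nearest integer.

64

Mean equating: y = x + (M_Y − M_X) = 62 + (46 − 44) = 64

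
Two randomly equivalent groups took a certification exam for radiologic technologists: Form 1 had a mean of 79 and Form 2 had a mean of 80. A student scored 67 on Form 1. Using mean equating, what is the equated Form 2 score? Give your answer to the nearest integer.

68

Mean equating: y = x + (M_Y − M_X) = 67 + (80 − 79) = 68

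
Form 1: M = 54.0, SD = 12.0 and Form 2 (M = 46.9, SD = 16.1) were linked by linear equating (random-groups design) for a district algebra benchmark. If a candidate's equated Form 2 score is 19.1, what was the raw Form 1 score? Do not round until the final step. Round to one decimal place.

Invert y = (SD_Y/SD_X)(x − M_X) + M_Y:
x = (SD_X/SD_Y)(y − M_Y) + M_X = (12.0/16.1)(19.1 − 46.9) + 54.0
x = 0.745342 × -27.800 + 54.0 = 33.3

33.3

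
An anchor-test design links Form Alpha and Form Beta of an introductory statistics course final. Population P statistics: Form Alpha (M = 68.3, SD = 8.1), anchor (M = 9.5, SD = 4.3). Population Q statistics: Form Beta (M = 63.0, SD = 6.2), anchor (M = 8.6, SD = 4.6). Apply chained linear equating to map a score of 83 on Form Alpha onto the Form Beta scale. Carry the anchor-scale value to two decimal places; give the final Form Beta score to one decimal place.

74.7

Form Alpha → anchor (Population P): v = (4.3/8.1)(83 − 68.3) + 9.5 = 17.30
anchor → Form Beta (Population Q): y = (6.2/4.6)(17.30 − 8.6) + 63.0 = 74.7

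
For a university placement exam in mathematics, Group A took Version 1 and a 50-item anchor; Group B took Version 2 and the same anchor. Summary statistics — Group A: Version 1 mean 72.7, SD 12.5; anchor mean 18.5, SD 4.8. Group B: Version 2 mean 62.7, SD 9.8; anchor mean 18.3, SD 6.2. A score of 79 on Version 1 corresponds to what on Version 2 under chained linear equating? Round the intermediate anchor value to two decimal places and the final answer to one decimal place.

Version 1 → anchor (Group A): v = (4.8/12.5)(79 − 72.7) + 18.5 = 20.92
anchor → Version 2 (Group B): y = (9.8/6.2)(20.92 − 18.3) + 62.7 = 66.8

66.8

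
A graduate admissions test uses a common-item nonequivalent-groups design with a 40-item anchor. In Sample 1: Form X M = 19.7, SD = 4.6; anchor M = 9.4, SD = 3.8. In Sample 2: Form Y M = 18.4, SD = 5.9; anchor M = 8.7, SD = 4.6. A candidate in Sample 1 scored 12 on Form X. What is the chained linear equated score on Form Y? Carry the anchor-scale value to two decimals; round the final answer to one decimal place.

Form X → anchor (Sample 1): v = (3.8/4.6)(12 − 19.7) + 9.4 = 3.04
anchor → Form Y (Sample 2): y = (5.9/4.6)(3.04 − 8.7) + 18.4 = 11.1

11.1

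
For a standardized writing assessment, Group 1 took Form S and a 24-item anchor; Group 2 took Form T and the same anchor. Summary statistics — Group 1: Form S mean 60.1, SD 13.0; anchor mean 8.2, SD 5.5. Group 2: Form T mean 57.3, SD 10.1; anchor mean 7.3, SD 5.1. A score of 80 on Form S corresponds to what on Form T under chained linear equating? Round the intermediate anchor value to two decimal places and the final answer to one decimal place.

Form S → anchor (Group 1): v = (5.5/13.0)(80 − 60.1) + 8.2 = 16.62
anchor → Form T (Group 2): y = (10.1/5.1)(16.62 − 7.3) + 57.3 = 75.8

75.8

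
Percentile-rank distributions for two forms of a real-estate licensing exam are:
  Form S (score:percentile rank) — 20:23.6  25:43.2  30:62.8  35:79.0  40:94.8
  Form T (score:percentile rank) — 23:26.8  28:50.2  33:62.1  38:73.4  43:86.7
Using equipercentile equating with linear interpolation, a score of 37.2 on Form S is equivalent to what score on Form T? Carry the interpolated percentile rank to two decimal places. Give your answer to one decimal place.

42.7

PR of 37.2 on Form S: 79.0 + (37.2 − 35)/(40 − 35) × (94.8 − 79.0) = 85.95
On Form T, PR 85.95 falls between score 38 (PR 73.4) and 43 (PR 86.7).
Interpolate: 38 + (85.95 − 73.4)/(86.7 − 73.4) × (43 − 38) = 42.7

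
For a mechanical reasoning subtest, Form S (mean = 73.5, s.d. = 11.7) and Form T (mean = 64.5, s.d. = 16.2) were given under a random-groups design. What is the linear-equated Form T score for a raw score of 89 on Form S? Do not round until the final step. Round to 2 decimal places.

85.96

Linear equating: y = (SD_Y/SD_X)(x − M_X) + M_Y
y = (16.2/11.7)(89 − 73.5) + 64.5
y = 1.384615 × 15.5 + 64.5 = 21.4615 + 64.5 = 85.96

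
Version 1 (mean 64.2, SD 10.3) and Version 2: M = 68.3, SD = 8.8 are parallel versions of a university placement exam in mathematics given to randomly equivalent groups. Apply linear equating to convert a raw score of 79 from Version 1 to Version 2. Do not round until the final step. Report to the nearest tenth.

80.9

Linear equating: y = (SD_Y/SD_X)(x − M_X) + M_Y
y = (8.8/10.3)(79 − 64.2) + 68.3
y = 0.854369 × 14.8 + 68.3 = 12.6447 + 68.3 = 80.9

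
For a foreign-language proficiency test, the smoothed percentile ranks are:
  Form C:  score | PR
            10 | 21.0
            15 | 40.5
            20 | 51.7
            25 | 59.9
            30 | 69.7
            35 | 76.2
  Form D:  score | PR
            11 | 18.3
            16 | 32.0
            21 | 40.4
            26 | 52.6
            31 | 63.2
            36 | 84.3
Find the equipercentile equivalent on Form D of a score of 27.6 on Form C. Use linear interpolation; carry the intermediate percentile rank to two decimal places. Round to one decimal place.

PR of 27.6 on Form C: 59.9 + (27.6 − 25)/(30 − 25) × (69.7 − 59.9) = 65.00
On Form D, PR 65.00 falls between score 31 (PR 63.2) and 36 (PR 84.3).
Interpolate: 31 + (65.00 − 63.2)/(84.3 − 63.2) × (36 − 31) = 31.4

31.4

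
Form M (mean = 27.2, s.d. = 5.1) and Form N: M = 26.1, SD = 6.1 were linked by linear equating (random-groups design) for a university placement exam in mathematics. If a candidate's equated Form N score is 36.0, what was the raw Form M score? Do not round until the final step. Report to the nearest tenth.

35.5

Invert y = (SD_Y/SD_X)(x − M_X) + M_Y:
x = (SD_X/SD_Y)(y − M_Y) + M_X = (5.1/6.1)(36.0 − 26.1) + 27.2
x = 0.836066 × 9.900 + 27.2 = 35.5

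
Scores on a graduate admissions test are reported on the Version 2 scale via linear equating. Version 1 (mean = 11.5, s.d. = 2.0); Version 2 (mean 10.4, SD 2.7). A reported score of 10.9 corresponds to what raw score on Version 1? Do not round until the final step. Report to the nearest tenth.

Invert y = (SD_Y/SD_X)(x − M_X) + M_Y:
x = (SD_X/SD_Y)(y − M_Y) + M_X = (2.0/2.7)(10.9 − 10.4) + 11.5
x = 0.740741 × 0.500 + 11.5 = 11.9

11.9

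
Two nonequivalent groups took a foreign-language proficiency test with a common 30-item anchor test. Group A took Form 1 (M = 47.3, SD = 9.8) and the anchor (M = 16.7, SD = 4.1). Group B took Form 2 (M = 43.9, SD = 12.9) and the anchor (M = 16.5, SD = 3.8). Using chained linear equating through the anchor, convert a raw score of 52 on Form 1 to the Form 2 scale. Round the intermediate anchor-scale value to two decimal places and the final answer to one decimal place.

51.3

Form 1 → anchor (Group A): v = (4.1/9.8)(52 − 47.3) + 16.7 = 18.67
anchor → Form 2 (Group B): y = (12.9/3.8)(18.67 − 16.5) + 43.9 = 51.3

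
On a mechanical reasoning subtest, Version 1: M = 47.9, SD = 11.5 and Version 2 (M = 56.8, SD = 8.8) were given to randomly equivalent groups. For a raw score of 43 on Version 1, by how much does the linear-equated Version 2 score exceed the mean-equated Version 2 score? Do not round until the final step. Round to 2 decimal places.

Mean-equated: 43 + (56.8 − 47.9) = 51.90
Linear-equated: (8.8/11.5)(43 − 47.9) + 56.8 = 53.050
Difference = 53.050 − 51.90 = 1.15

1.15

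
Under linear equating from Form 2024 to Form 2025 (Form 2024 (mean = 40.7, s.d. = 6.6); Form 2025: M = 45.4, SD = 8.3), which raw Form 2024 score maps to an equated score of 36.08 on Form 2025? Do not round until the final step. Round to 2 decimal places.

33.29

Invert y = (SD_Y/SD_X)(x − M_X) + M_Y:
x = (SD_X/SD_Y)(y − M_Y) + M_X = (6.6/8.3)(36.08 − 45.4) + 40.7
x = 0.795181 × -9.320 + 40.7 = 33.29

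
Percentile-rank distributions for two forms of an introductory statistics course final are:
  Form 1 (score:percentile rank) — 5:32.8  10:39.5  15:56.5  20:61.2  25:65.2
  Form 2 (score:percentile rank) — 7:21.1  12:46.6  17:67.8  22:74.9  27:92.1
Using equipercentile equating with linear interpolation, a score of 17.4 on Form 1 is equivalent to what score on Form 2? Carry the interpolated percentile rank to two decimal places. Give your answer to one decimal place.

14.9

PR of 17.4 on Form 1: 56.5 + (17.4 − 15)/(20 − 15) × (61.2 − 56.5) = 58.76
On Form 2, PR 58.76 falls between score 12 (PR 46.6) and 17 (PR 67.8).
Interpolate: 12 + (58.76 − 46.6)/(67.8 − 46.6) × (17 − 12) = 14.9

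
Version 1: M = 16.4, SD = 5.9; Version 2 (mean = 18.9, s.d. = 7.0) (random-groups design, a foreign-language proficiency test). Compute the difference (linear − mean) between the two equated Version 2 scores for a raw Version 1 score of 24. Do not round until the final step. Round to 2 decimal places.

Mean-equated: 24 + (18.9 − 16.4) = 26.50
Linear-equated: (7.0/5.9)(24 − 16.4) + 18.9 = 27.917
Difference = 27.917 − 26.50 = 1.42

1.42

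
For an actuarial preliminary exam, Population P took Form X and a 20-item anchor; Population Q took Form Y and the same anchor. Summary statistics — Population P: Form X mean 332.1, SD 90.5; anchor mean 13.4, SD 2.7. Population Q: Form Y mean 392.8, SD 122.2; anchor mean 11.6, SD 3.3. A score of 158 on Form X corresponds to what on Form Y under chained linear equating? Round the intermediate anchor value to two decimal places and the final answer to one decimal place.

267.3

Form X → anchor (Population P): v = (2.7/90.5)(158 − 332.1) + 13.4 = 8.21
anchor → Form Y (Population Q): y = (122.2/3.3)(8.21 − 11.6) + 392.8 = 267.3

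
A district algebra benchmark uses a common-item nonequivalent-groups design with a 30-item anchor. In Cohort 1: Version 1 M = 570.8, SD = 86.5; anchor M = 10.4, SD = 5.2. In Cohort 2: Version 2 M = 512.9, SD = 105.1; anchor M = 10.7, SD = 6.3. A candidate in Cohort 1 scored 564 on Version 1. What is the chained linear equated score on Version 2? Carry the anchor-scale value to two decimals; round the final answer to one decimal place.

501.1

Version 1 → anchor (Cohort 1): v = (5.2/86.5)(564 − 570.8) + 10.4 = 9.99
anchor → Version 2 (Cohort 2): y = (105.1/6.3)(9.99 − 10.7) + 512.9 = 501.1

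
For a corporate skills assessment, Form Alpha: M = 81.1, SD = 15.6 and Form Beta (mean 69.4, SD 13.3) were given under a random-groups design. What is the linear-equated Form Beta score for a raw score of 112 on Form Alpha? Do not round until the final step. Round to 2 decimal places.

95.74

Linear equating: y = (SD_Y/SD_X)(x − M_X) + M_Y
y = (13.3/15.6)(112 − 81.1) + 69.4
y = 0.852564 × 30.9 + 69.4 = 26.3442 + 69.4 = 95.74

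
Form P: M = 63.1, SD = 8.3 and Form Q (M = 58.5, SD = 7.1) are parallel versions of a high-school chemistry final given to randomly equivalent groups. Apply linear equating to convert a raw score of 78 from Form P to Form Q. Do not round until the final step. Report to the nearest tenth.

Linear equating: y = (SD_Y/SD_X)(x − M_X) + M_Y
y = (7.1/8.3)(78 − 63.1) + 58.5
y = 0.855422 × 14.9 + 58.5 = 12.7458 + 58.5 = 71.2

71.2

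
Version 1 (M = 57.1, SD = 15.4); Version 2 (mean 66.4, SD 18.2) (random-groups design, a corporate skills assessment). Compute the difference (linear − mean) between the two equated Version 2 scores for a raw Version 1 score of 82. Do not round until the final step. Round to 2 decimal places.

Mean-equated: 82 + (66.4 − 57.1) = 91.30
Linear-equated: (18.2/15.4)(82 − 57.1) + 66.4 = 95.827
Difference = 95.827 − 91.30 = 4.53

4.53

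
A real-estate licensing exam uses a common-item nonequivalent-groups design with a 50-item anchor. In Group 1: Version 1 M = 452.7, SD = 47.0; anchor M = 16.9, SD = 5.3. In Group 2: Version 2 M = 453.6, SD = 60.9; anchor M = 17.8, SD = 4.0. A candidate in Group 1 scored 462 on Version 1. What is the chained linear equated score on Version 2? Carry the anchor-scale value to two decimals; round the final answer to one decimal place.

Version 1 → anchor (Group 1): v = (5.3/47.0)(462 − 452.7) + 16.9 = 17.95
anchor → Version 2 (Group 2): y = (60.9/4.0)(17.95 − 17.8) + 453.6 = 455.9

455.9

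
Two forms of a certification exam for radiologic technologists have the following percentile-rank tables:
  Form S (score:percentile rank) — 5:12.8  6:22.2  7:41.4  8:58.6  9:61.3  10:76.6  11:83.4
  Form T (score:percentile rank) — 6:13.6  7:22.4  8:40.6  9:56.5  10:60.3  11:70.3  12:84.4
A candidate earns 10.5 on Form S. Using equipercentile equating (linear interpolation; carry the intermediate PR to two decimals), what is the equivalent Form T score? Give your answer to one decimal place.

11.7

PR of 10.5 on Form S: 76.6 + (10.5 − 10)/(11 − 10) × (83.4 − 76.6) = 80.00
On Form T, PR 80.00 falls between score 11 (PR 70.3) and 12 (PR 84.4).
Interpolate: 11 + (80.00 − 70.3)/(84.4 − 70.3) × (12 − 11) = 11.7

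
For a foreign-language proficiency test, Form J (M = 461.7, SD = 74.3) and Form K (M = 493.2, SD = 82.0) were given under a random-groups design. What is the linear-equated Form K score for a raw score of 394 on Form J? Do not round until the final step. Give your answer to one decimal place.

418.5

Linear equating: y = (SD_Y/SD_X)(x − M_X) + M_Y
y = (82.0/74.3)(394 − 461.7) + 493.2
y = 1.103634 × -67.7 + 493.2 = -74.7160 + 493.2 = 418.5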